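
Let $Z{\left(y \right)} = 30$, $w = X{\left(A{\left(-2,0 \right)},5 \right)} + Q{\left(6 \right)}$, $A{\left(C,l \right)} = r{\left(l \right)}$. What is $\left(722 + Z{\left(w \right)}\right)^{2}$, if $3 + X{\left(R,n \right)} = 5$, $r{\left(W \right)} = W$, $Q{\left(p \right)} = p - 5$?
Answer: $565504$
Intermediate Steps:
$Q{\left(p \right)} = -5 + p$
$A{\left(C,l \right)} = l$
$X{\left(R,n \right)} = 2$ ($X{\left(R,n \right)} = -3 + 5 = 2$)
$w = 3$ ($w = 2 + \left(-5 + 6\right) = 2 + 1 = 3$)
$\left(722 + Z{\left(w \right)}\right)^{2} = \left(722 + 30\right)^{2} = 752^{2} = 565504$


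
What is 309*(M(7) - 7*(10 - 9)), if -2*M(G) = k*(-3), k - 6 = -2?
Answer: -309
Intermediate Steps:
k = 4 (k = 6 - 2 = 4)
M(G) = 6 (M(G) = -2*(-3) = -1/2*(-12) = 6)
309*(M(7) - 7*(10 - 9)) = 309*(6 - 7*(10 - 9)) = 309*(6 - 7*1) = 309*(6 - 7) = 309*(-1) = -309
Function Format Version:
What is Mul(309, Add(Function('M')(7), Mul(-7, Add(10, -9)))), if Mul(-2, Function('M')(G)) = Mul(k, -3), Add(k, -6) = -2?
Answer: -309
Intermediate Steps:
k = 4 (k = Add(6, -2) = 4)
Function('M')(G) = 6 (Function('M')(G) = Mul(Rational(-1, 2), Mul(4, -3)) = Mul(Rational(-1, 2), -12) = 6)
Mul(309, Add(Function('M')(7), Mul(-7, Add(10, -9)))) = Mul(309, Add(6, Mul(-7, Add(10, -9)))) = Mul(309, Add(6, Mul(-7, 1))) = Mul(309, Add(6, -7)) = Mul(309, -1) = -309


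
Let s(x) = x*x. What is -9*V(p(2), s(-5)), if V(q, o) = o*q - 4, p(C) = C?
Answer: -414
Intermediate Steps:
s(x) = x**2
V(q, o) = -4 + o*q
-9*V(p(2), s(-5)) = -9*(-4 + (-5)**2*2) = -9*(-4 + 25*2) = -9*(-4 + 50) = -9*46 = -414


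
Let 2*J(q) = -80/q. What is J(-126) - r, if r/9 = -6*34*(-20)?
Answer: -2313340/63 ≈ -36720.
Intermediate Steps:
r = 36720 (r = 9*(-6*34*(-20)) = 9*(-204*(-20)) = 9*4080 = 36720)
J(q) = -40/q (J(q) = (-80/q)/2 = -40/q)
J(-126) - r = -40/(-126) - 1*36720 = -40*(-1/126) - 36720 = 20/63 - 36720 = -2313340/63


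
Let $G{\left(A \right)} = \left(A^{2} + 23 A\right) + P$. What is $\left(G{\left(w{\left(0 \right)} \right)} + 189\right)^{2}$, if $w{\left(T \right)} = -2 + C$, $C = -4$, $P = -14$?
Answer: $5329$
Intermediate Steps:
$w{\left(T \right)} = -6$ ($w{\left(T \right)} = -2 - 4 = -6$)
$G{\left(A \right)} = -14 + A^{2} + 23 A$ ($G{\left(A \right)} = \left(A^{2} + 23 A\right) - 14 = -14 + A^{2} + 23 A$)
$\left(G{\left(w{\left(0 \right)} \right)} + 189\right)^{2} = \left(\left(-14 + \left(-6\right)^{2} + 23 \left(-6\right)\right) + 189\right)^{2} = \left(\left(-14 + 36 - 138\right) + 189\right)^{2} = \left(-116 + 189\right)^{2} = 73^{2} = 5329$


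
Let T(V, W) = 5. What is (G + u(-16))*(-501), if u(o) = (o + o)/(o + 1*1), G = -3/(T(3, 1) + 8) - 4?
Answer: 68303/65 ≈ 1050.8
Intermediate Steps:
G = -55/13 (G = -3/(5 + 8) - 4 = -3/13 - 4 = -55/13 ≈ -4.2308)
u(o) = 2*o/(1 + o) (u(o) = (2*o)/(o + 1) = (2*o)/(1 + o) = 2*o/(1 + o))
(G + u(-16))*(-501) = (-55/13 + 2*(-16)/(1 - 16))*(-501) = (-55/13 + 2*(-16)/(-15))*(-501) = (-55/13 + 2*(-16)*(-1/15))*(-501) = (-55/13 + 32/15)*(-501) = -409/195*(-501) = 68303/65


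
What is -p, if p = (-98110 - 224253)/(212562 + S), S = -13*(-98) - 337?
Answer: 322363/213499 ≈ 1.5099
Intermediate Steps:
S = 937 (S = 1274 - 337 = 937)
p = -322363/213499 (p = (-98110 - 224253)/(212562 + 937) = -322363/213499 ≈ -1.5099)
-p = -1*(-322363/213499) = 322363/213499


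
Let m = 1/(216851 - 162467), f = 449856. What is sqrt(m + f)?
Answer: sqrt(83156428628295)/13596 ≈ 670.71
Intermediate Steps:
m = 1/54384 ≈ 1.8388e-5
sqrt(m + f) = sqrt(1/54384 + 449856) = sqrt(24464968705/54384) = sqrt(83156428628295)/13596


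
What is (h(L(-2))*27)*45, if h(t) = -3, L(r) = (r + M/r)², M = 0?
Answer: -3645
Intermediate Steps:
L(r) = r² (L(r) = (r + 0/r)² = (r + 0)² = r²)
(h(L(-2))*27)*45 = -3*27*45 = -81*45 = -3645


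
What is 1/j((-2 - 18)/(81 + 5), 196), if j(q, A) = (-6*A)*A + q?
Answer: -43/9911338 ≈ -4.3385e-6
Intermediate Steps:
j(q, A) = q - 6*A² (j(q, A) = -6*A² + q = q - 6*A²)
1/j((-2 - 18)/(81 + 5), 196) = 1/((-2 - 18)/(81 + 5) - 6*196²) = 1/(-20/86 - 6*38416) = 1/(-20*1/86 - 230496) = 1/(-10/43 - 230496) = 1/(-9911338/43) = -43/9911338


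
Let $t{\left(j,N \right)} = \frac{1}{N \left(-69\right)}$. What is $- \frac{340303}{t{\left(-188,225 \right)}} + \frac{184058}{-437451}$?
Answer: $\frac{330163272232681}{62493} \approx 5.2832 \cdot 10^{9}$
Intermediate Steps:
$t{\left(j,N \right)} = - \frac{1}{69 N}$ ($t{\left(j,N \right)} = \frac{1}{\left(-69\right) N} = - \frac{1}{69 N}$)
$- \frac{340303}{t{\left(-188,225 \right)}} + \frac{184058}{-437451} = - \frac{340303}{\left(- \frac{1}{69}\right) \frac{1}{225}} + \frac{184058}{-437451} = - \frac{340303}{\left(- \frac{1}{69}\right) \frac{1}{225}} + 184058 \left(- \frac{1}{437451}\right) = - \frac{340303}{- \frac{1}{15525}} - \frac{26294}{62493} = \left(-340303\right) \left(-15525\right) - \frac{26294}{62493} = 5283204075 - \frac{26294}{62493} = \frac{330163272232681}{62493}$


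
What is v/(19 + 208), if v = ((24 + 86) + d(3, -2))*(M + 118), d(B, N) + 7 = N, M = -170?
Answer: -5252/227 ≈ -23.137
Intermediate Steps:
d(B, N) = -7 + N
v = -5252 (v = ((24 + 86) + (-7 - 2))*(-170 + 118) = (110 - 9)*(-52) = 101*(-52) = -5252)
v/(19 + 208) = -5252/(19 + 208) = -5252/227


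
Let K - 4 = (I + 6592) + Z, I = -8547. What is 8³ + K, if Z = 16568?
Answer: 15129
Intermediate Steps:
K = 14617 (K = 4 + ((-8547 + 6592) + 16568) = 4 + (-1955 + 16568) = 4 + 14613 = 14617)
8³ + K = 8³ + 14617 = 512 + 14617 = 15129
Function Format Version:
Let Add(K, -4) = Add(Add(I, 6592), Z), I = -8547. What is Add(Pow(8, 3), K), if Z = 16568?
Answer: 15129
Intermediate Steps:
K = 14617 (K = Add(4, Add(Add(-8547, 6592), 16568)) = Add(4, Add(-1955, 16568)) = Add(4, 14613) = 14617)
Add(Pow(8, 3), K) = Add(Pow(8, 3), 14617) = Add(512, 14617) = 15129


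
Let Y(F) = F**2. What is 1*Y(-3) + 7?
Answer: 16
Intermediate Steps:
1*Y(-3) + 7 = 1*(-3)**2 + 7 = 1*9 + 7 = 9 + 7 = 16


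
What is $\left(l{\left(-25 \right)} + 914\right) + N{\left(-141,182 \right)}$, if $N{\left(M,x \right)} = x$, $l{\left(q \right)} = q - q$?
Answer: $1096$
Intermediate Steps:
$l{\left(q \right)} = 0$
$\left(l{\left(-25 \right)} + 914\right) + N{\left(-141,182 \right)} = \left(0 + 914\right) + 182 = 914 + 182 = 1096$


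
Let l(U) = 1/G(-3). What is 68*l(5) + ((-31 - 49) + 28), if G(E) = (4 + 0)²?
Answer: -191/4 ≈ -47.750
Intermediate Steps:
G(E) = 16 (G(E) = 4² = 16)
l(U) = 1/16
68*l(5) + ((-31 - 49) + 28) = 68*(1/16) + ((-31 - 49) + 28) = 17/4 + (-80 + 28) = 17/4 - 52 = -191/4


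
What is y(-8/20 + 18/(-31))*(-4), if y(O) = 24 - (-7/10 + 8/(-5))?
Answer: -526/5 ≈ -105.20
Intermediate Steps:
y(O) = 263/10 (y(O) = 24 - (-7*1/10 + 8*(-1/5)) = 24 - (-7/10 - 8/5) = 24 - 1*(-23/10) = 24 + 23/10 = 263/10)
y(-8/20 + 18/(-31))*(-4) = (263/10)*(-4) = -526/5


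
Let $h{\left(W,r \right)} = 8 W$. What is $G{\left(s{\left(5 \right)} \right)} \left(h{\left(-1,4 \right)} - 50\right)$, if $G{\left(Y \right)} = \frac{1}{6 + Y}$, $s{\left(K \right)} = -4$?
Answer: $-29$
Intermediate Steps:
$G{\left(s{\left(5 \right)} \right)} \left(h{\left(-1,4 \right)} - 50\right) = \frac{8 \left(-1\right) - 50}{6 - 4} = \frac{-8 - 50}{2} = \frac{1}{2} \left(-58\right) = -29$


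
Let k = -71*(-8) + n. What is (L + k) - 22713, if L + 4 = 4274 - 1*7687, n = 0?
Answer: -25562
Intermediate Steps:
L = -3417 (L = -4 + (4274 - 1*7687) = -4 + (4274 - 7687) = -4 - 3413 = -3417)
k = 568 (k = -71*(-8) + 0 = 568 + 0 = 568)
(L + k) - 22713 = (-3417 + 568) - 22713 = -2849 - 22713 = -25562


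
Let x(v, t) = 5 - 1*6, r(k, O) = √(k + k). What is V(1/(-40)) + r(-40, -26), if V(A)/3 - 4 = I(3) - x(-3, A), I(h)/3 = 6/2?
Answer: 42 + 4*I*√5 ≈ 42.0 + 8.9443*I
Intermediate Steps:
I(h) = 9 (I(h) = 3*(6/2) = 3*(6*(½)) = 3*3 = 9)
r(k, O) = √2*√k (r(k, O) = √(2*k) = √2*√k)
x(v, t) = -1 (x(v, t) = 5 - 6 = -1)
V(A) = 42 (V(A) = 12 + 3*(9 - 1*(-1)) = 12 + 3*(9 + 1) = 12 + 3*10 = 12 + 30 = 42)
V(1/(-40)) + r(-40, -26) = 42 + √2*√(-40) = 42 + √2*(2*I*√10) = 42 + 4*I*√5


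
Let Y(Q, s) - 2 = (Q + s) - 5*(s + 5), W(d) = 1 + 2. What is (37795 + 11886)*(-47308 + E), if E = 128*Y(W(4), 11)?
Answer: -2757295500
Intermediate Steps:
W(d) = 3
Y(Q, s) = -23 + Q - 4*s (Y(Q, s) = 2 + ((Q + s) - 5*(s + 5)) = 2 + ((Q + s) - 5*(5 + s)) = 2 + ((Q + s) + (-25 - 5*s)) = 2 + (-25 + Q - 4*s) = -23 + Q - 4*s)
E = -8192 (E = 128*(-23 + 3 - 4*11) = 128*(-23 + 3 - 44) = 128*(-64) = -8192)
(37795 + 11886)*(-47308 + E) = (37795 + 11886)*(-47308 - 8192) = 49681*(-55500) = -2757295500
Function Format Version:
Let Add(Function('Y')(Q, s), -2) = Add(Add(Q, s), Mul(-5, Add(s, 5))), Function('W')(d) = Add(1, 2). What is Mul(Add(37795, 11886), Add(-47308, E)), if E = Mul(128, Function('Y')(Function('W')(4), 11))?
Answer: -2757295500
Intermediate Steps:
Function('W')(d) = 3
Function('Y')(Q, s) = Add(-23, Q, Mul(-4, s)) (Function('Y')(Q, s) = Add(2, Add(Add(Q, s), Mul(-5, Add(s, 5)))) = Add(2, Add(Add(Q, s), Mul(-5, Add(5, s)))) = Add(2, Add(Add(Q, s), Add(-25, Mul(-5, s)))) = Add(2, Add(-25, Q, Mul(-4, s))) = Add(-23, Q, Mul(-4, s)))
E = -8192 (E = Mul(128, Add(-23, 3, Mul(-4, 11))) = Mul(128, Add(-23, 3, -44)) = Mul(128, -64) = -8192)
Mul(Add(37795, 11886), Add(-47308, E)) = Mul(Add(37795, 11886), Add(-47308, -8192)) = Mul(49681, -55500) = -2757295500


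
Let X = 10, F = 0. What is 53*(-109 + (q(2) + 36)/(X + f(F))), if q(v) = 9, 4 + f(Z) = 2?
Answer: -43831/8 ≈ -5478.9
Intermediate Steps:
f(Z) = -2 (f(Z) = -4 + 2 = -2)
53*(-109 + (q(2) + 36)/(X + f(F))) = 53*(-109 + (9 + 36)/(10 - 2)) = 53*(-109 + 45/8) = 53*(-827/8) = -43831/8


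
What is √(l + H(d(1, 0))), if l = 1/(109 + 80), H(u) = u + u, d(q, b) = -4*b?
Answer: √21/63 ≈ 0.072739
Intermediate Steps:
H(u) = 2*u
l = 1/189 ≈ 0.0052910
√(l + H(d(1, 0))) = √(1/189 + 2*(-4*0)) = √(1/189 + 2*0) = √(1/189 + 0) = √(1/189) = √21/63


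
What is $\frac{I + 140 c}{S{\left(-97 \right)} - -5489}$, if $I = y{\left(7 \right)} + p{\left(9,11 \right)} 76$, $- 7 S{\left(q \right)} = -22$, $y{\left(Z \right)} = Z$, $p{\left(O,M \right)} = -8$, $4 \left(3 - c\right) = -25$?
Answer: $\frac{4858}{38445} \approx 0.12636$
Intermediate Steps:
$c = \frac{37}{4}$ ($c = 3 - - \frac{25}{4} = 3 + \frac{25}{4} = \frac{37}{4} \approx 9.25$)
$S{\left(q \right)} = \frac{22}{7}$ ($S{\left(q \right)} = \left(- \frac{1}{7}\right) \left(-22\right) = \frac{22}{7}$)
$I = -601$ ($I = 7 - 608 = -601$)
$\frac{I + 140 c}{S{\left(-97 \right)} - -5489} = \frac{-601 + 140 \cdot \frac{37}{4}}{\frac{22}{7} - -5489} = \frac{-601 + 1295}{\frac{22}{7} + \left(-3085 + 8574\right)} = \frac{694}{\frac{22}{7} + 5489} = \frac{694}{\frac{38445}{7}} = 694 \cdot \frac{7}{38445} = \frac{4858}{38445}$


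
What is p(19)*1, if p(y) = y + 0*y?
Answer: 19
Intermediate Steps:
p(y) = y (p(y) = y + 0 = y)
p(19)*1 = 19*1 = 19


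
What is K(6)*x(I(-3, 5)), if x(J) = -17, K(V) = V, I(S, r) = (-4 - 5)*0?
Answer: -102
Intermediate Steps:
I(S, r) = 0 (I(S, r) = -9*0 = 0)
K(6)*x(I(-3, 5)) = 6*(-17) = -102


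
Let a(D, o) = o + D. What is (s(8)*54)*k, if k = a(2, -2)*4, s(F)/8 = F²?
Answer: 0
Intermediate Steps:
s(F) = 8*F²
a(D, o) = D + o
k = 0 (k = (2 - 2)*4 = 0*4 = 0)
(s(8)*54)*k = ((8*8²)*54)*0 = ((8*64)*54)*0 = (512*54)*0 = 27648*0 = 0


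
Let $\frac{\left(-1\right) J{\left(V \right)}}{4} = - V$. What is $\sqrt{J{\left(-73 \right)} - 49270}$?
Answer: $i \sqrt{49562} \approx 222.63 i$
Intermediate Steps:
$J{\left(V \right)} = 4 V$ ($J{\left(V \right)} = - 4 \left(- V\right) = 4 V$)
$\sqrt{J{\left(-73 \right)} - 49270} = \sqrt{4 \left(-73\right) - 49270} = \sqrt{-292 - 49270} = \sqrt{-49562} = i \sqrt{49562}$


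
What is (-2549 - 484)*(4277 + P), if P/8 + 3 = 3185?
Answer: -90180189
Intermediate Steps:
P = 25456 (P = -24 + 8*3185 = -24 + 25480 = 25456)
(-2549 - 484)*(4277 + P) = (-2549 - 484)*(4277 + 25456) = -3033*29733 = -90180189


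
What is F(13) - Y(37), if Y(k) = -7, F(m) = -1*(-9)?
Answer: 16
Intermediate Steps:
F(m) = 9
F(13) - Y(37) = 9 - 1*(-7) = 9 + 7 = 16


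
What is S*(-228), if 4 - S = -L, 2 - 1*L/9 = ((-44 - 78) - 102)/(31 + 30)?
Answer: -765624/61 ≈ -12551.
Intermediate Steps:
L = 3114/61 (L = 18 - 9*((-44 - 78) - 102)/(31 + 30) = 18 - 9*(-122 - 102)/61 = 18 - (-2016)/61 = 18 - 9*(-224/61) = 18 + 2016/61 = 3114/61 ≈ 51.049)
S = 3358/61 (S = 4 - (-1)*3114/61 = 4 - 1*(-3114/61) = 4 + 3114/61 = 3358/61 ≈ 55.049)
S*(-228) = (3358/61)*(-228) = -765624/61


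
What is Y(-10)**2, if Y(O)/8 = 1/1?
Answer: 64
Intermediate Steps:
Y(O) = 8 (Y(O) = 8/1 = 8*1 = 8)
Y(-10)**2 = 8**2 = 64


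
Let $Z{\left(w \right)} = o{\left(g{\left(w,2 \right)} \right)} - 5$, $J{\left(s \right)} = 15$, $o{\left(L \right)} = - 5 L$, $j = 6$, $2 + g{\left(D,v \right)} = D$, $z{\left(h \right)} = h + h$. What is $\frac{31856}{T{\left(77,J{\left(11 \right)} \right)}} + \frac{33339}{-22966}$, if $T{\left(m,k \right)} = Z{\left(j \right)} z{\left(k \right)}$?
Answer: $- \frac{378304573}{8612250} \approx -43.926$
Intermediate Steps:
$z{\left(h \right)} = 2 h$
$g{\left(D,v \right)} = -2 + D$
$Z{\left(w \right)} = 5 - 5 w$ ($Z{\left(w \right)} = - 5 \left(-2 + w\right) - 5 = \left(10 - 5 w\right) - 5 = 5 - 5 w$)
$T{\left(m,k \right)} = - 50 k$ ($T{\left(m,k \right)} = \left(5 - 30\right) 2 k = - 25 \cdot 2 k = - 50 k$)
$\frac{31856}{T{\left(77,J{\left(11 \right)} \right)}} + \frac{33339}{-22966} = \frac{31856}{\left(-50\right) 15} + \frac{33339}{-22966} = \frac{31856}{-750} + 33339 \left(- \frac{1}{22966}\right) = 31856 \left(- \frac{1}{750}\right) - \frac{33339}{22966} = - \frac{15928}{375} - \frac{33339}{22966} = - \frac{378304573}{8612250}$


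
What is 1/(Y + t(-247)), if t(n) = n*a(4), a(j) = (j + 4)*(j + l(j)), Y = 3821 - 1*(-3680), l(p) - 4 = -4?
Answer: -1/403 ≈ -0.0024814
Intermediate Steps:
l(p) = 0 (l(p) = 4 - 4 = 0)
Y = 7501 (Y = 3821 + 3680 = 7501)
a(j) = j*(4 + j) (a(j) = (j + 4)*(j + 0) = (4 + j)*j = j*(4 + j))
t(n) = 32*n (t(n) = n*(4*(4 + 4)) = n*(4*8) = n*32 = 32*n)
1/(Y + t(-247)) = 1/(7501 + 32*(-247)) = 1/(7501 - 7904) = 1/(-403) = -1/403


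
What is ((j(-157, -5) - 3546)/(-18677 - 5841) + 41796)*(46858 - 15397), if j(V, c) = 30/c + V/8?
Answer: 257919266240817/196144 ≈ 1.3149e+9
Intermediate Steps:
j(V, c) = 30/c + V/8 (j(V, c) = 30/c + V*(1/8) = 30/c + V/8)
((j(-157, -5) - 3546)/(-18677 - 5841) + 41796)*(46858 - 15397) = (((30/(-5) + (1/8)*(-157)) - 3546)/(-18677 - 5841) + 41796)*(46858 - 15397) = (((30*(-1/5) - 157/8) - 3546)/(-24518) + 41796)*31461 = (((-6 - 157/8) - 3546)*(-1/24518) + 41796)*31461 = ((-205/8 - 3546)*(-1/24518) + 41796)*31461 = (-28573/8*(-1/24518) + 41796)*31461 = (28573/196144 + 41796)*31461 = (8198063197/196144)*31461 = 257919266240817/196144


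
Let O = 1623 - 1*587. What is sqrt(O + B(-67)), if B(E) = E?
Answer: sqrt(969) ≈ 31.129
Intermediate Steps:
O = 1036 (O = 1623 - 587 = 1036)
sqrt(O + B(-67)) = sqrt(1036 - 67) = sqrt(969)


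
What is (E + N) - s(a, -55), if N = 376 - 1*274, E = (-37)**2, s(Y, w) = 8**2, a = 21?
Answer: 1407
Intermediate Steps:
s(Y, w) = 64
E = 1369
N = 102 (N = 376 - 274 = 102)
(E + N) - s(a, -55) = (1369 + 102) - 1*64 = 1471 - 64 = 1407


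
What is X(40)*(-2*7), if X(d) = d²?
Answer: -22400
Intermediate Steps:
X(40)*(-2*7) = 40²*(-2*7) = 1600*(-14) = -22400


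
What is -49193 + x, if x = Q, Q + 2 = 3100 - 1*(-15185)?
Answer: -30910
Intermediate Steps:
Q = 18283 (Q = -2 + (3100 - 1*(-15185)) = -2 + (3100 + 15185) = -2 + 18285 = 18283)
x = 18283
-49193 + x = -49193 + 18283 = -30910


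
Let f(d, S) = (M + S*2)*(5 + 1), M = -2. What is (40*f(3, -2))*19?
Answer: -27360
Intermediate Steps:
f(d, S) = -12 + 12*S (f(d, S) = (-2 + S*2)*(5 + 1) = (-2 + 2*S)*6 = -12 + 12*S)
(40*f(3, -2))*19 = (40*(-12 + 12*(-2)))*19 = (40*(-12 - 24))*19 = (40*(-36))*19 = -1440*19 = -27360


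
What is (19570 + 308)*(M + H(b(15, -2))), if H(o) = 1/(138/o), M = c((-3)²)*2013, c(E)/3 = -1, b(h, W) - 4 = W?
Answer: -2760987940/23 ≈ -1.2004e+8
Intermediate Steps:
b(h, W) = 4 + W
c(E) = -3 (c(E) = 3*(-1) = -3)
M = -6039 (M = -3*2013 = -6039)
H(o) = o/138
(19570 + 308)*(M + H(b(15, -2))) = (19570 + 308)*(-6039 + (4 - 2)/138) = 19878*(-6039 + (1/138)*2) = 19878*(-6039 + 1/69) = 19878*(-416690/69) = -2760987940/23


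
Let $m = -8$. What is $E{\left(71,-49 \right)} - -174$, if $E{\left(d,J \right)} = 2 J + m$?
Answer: $68$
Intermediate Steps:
$E{\left(d,J \right)} = -8 + 2 J$ ($E{\left(d,J \right)} = 2 J - 8 = -8 + 2 J$)
$E{\left(71,-49 \right)} - -174 = \left(-8 + 2 \left(-49\right)\right) - -174 = \left(-8 - 98\right) + 174 = -106 + 174 = 68$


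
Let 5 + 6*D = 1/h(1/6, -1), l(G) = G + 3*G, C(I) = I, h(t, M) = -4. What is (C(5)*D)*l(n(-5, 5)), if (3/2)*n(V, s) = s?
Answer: -175/3 ≈ -58.333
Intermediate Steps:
n(V, s) = 2*s/3
l(G) = 4*G
D = -7/8 (D = -5/6 + (1/6)/(-4) = -5/6 + (1/6)*(-1/4) = -5/6 - 1/24 = -7/8 ≈ -0.87500)
(C(5)*D)*l(n(-5, 5)) = (5*(-7/8))*(4*((2/3)*5)) = -35*10/(2*3) = -35/8*40/3 = -175/3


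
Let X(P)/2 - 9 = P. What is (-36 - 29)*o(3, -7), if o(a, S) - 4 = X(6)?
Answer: -2210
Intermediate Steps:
X(P) = 18 + 2*P
o(a, S) = 34 (o(a, S) = 4 + (18 + 2*6) = 4 + (18 + 12) = 4 + 30 = 34)
(-36 - 29)*o(3, -7) = (-36 - 29)*34 = -65*34 = -2210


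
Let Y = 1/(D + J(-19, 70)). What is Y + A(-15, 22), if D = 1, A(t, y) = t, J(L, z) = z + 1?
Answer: -1079/72 ≈ -14.986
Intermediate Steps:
J(L, z) = 1 + z
Y = 1/72 (Y = 1/(1 + (1 + 70)) = 1/(1 + 71) = 1/72 ≈ 0.013889)
Y + A(-15, 22) = 1/72 - 15 = -1079/72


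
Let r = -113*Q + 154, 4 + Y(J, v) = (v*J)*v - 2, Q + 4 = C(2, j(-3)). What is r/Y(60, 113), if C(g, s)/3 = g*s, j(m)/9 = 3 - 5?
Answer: 2135/127689 ≈ 0.016720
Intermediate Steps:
j(m) = -18 (j(m) = 9*(3 - 5) = 9*(-2) = -18)
C(g, s) = 3*g*s (C(g, s) = 3*(g*s) = 3*g*s)
Q = -112 (Q = -4 + 3*2*(-18) = -4 - 108 = -112)
Y(J, v) = -6 + J*v² (Y(J, v) = -4 + ((v*J)*v - 2) = -4 + ((J*v)*v - 2) = -4 + (J*v² - 2) = -4 + (-2 + J*v²) = -6 + J*v²)
r = 12810 (r = -113*(-112) + 154 = 12656 + 154 = 12810)
r/Y(60, 113) = 12810/(-6 + 60*113²) = 12810/(-6 + 60*12769) = 12810/(-6 + 766140) = 12810/766134 = 12810*(1/766134) = 2135/127689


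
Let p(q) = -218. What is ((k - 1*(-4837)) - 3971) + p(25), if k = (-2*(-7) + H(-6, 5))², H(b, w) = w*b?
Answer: 904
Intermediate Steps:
H(b, w) = b*w
k = 256 (k = (-2*(-7) - 6*5)² = (14 - 30)² = (-16)² = 256)
((k - 1*(-4837)) - 3971) + p(25) = ((256 - 1*(-4837)) - 3971) - 218 = ((256 + 4837) - 3971) - 218 = (5093 - 3971) - 218 = 1122 - 218 = 904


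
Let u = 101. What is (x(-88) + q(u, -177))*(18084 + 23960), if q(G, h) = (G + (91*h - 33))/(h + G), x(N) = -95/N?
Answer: 3727862793/418 ≈ 8.9183e+6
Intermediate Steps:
q(G, h) = (-33 + G + 91*h)/(G + h) (q(G, h) = (G + (-33 + 91*h))/(G + h) = (-33 + G + 91*h)/(G + h))
(x(-88) + q(u, -177))*(18084 + 23960) = (-95/(-88) + (-33 + 101 + 91*(-177))/(101 - 177))*(18084 + 23960) = (-95*(-1/88) + (-33 + 101 - 16107)/(-76))*42044 = (95/88 - 1/76*(-16039))*42044 = (95/88 + 16039/76)*42044 = (354663/1672)*42044 = 3727862793/418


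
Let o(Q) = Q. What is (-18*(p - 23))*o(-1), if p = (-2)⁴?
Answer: -126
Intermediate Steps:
p = 16
(-18*(p - 23))*o(-1) = -18*(16 - 23)*(-1) = -18*(-7)*(-1) = 126*(-1) = -126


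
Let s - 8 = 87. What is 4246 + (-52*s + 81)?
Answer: -613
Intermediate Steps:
s = 95 (s = 8 + 87 = 95)
4246 + (-52*s + 81) = 4246 + (-52*95 + 81) = 4246 + (-4940 + 81) = 4246 - 4859 = -613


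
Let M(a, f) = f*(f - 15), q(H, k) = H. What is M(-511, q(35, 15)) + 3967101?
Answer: 3967801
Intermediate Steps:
M(a, f) = f*(-15 + f)
M(-511, q(35, 15)) + 3967101 = 35*(-15 + 35) + 3967101 = 35*20 + 3967101 = 700 + 3967101 = 3967801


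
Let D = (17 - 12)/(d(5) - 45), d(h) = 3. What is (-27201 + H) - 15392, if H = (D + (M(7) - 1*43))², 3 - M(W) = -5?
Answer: -72958427/1764 ≈ -41360.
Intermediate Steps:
M(W) = 8 (M(W) = 3 - 1*(-5) = 3 + 5 = 8)
D = -5/42 (D = (17 - 12)/(3 - 45) = 5/(-42) = 5*(-1/42) = -5/42 ≈ -0.11905)
H = 2175625/1764 (H = (-5/42 + (8 - 1*43))² = (-5/42 + (8 - 43))² = (-5/42 - 35)² = (-1475/42)² = 2175625/1764 ≈ 1233.3)
(-27201 + H) - 15392 = (-27201 + 2175625/1764) - 15392 = -45806939/1764 - 15392 = -72958427/1764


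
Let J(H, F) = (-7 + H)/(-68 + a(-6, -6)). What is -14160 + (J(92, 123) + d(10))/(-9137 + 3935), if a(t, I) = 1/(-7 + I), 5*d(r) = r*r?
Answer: -13037879959/920754 ≈ -14160.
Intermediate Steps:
d(r) = r²/5 (d(r) = (r*r)/5 = r²/5)
J(H, F) = 91/885 - 13*H/885 (J(H, F) = (-7 + H)/(-68 + 1/(-7 - 6)) = (-7 + H)/(-68 + 1/(-13)) = (-7 + H)/(-68 - 1/13) = (-7 + H)/(-885/13) = (-7 + H)*(-13/885) = 91/885 - 13*H/885)
-14160 + (J(92, 123) + d(10))/(-9137 + 3935) = -14160 + ((91/885 - 13/885*92) + (⅕)*10²)/(-9137 + 3935) = -14160 + ((91/885 - 1196/885) + (⅕)*100)/(-5202) = -14160 + (-221/177 + 20)*(-1/5202) = -14160 + (3319/177)*(-1/5202) = -14160 - 3319/920754 = -13037879959/920754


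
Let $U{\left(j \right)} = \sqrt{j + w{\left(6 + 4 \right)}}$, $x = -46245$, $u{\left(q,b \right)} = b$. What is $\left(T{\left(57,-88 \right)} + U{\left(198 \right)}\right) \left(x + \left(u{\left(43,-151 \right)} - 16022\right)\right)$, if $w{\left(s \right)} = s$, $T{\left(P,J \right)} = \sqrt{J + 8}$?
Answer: $- 249672 \sqrt{13} - 249672 i \sqrt{5} \approx -9.0021 \cdot 10^{5} - 5.5828 \cdot 10^{5} i$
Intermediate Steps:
$T{\left(P,J \right)} = \sqrt{8 + J}$
$U{\left(j \right)} = \sqrt{10 + j}$ ($U{\left(j \right)} = \sqrt{j + \left(6 + 4\right)} = \sqrt{j + 10} = \sqrt{10 + j}$)
$\left(T{\left(57,-88 \right)} + U{\left(198 \right)}\right) \left(x + \left(u{\left(43,-151 \right)} - 16022\right)\right) = \left(\sqrt{8 - 88} + \sqrt{10 + 198}\right) \left(-46245 - 16173\right) = \left(\sqrt{-80} + \sqrt{208}\right) \left(-46245 - 16173\right) = \left(4 i \sqrt{5} + 4 \sqrt{13}\right) \left(-62418\right) = \left(4 \sqrt{13} + 4 i \sqrt{5}\right) \left(-62418\right) = - 249672 \sqrt{13} - 249672 i \sqrt{5}$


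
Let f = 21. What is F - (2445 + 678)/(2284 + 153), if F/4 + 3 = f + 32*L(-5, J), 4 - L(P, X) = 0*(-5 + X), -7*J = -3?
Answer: 1420085/2437 ≈ 582.72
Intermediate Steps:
J = 3/7 (J = -⅐*(-3) = 3/7 ≈ 0.42857)
L(P, X) = 4 (L(P, X) = 4 - 0*(-5 + X) = 4 - 1*0 = 4 + 0 = 4)
F = 584 (F = -12 + 4*(21 + 32*4) = -12 + 4*(21 + 128) = -12 + 4*149 = -12 + 596 = 584)
F - (2445 + 678)/(2284 + 153) = 584 - (2445 + 678)/(2284 + 153) = 584 - 3123/2437 = 1420085/2437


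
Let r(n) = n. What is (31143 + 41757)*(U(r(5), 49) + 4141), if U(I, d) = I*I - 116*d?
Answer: -110662200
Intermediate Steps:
U(I, d) = I² - 116*d
(31143 + 41757)*(U(r(5), 49) + 4141) = (31143 + 41757)*((5² - 116*49) + 4141) = 72900*((25 - 5684) + 4141) = 72900*(-5659 + 4141) = 72900*(-1518) = -110662200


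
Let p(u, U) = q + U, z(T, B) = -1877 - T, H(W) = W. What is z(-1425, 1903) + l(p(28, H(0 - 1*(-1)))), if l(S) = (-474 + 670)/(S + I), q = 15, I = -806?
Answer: -178638/395 ≈ -452.25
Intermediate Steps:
p(u, U) = 15 + U
l(S) = 196/(-806 + S) (l(S) = (-474 + 670)/(S - 806) = 196/(-806 + S))
z(-1425, 1903) + l(p(28, H(0 - 1*(-1)))) = (-1877 - 1*(-1425)) + 196/(-806 + (15 + (0 - 1*(-1)))) = (-1877 + 1425) + 196/(-806 + (15 + (0 + 1))) = -452 + 196/(-806 + (15 + 1)) = -452 + 196/(-806 + 16) = -452 + 196/(-790) = -452 + 196*(-1/790) = -452 - 98/395 = -178638/395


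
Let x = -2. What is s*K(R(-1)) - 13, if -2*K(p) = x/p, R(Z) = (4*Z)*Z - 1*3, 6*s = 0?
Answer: -13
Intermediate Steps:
s = 0 (s = (1/6)*0 = 0)
R(Z) = -3 + 4*Z**2 (R(Z) = 4*Z**2 - 3 = -3 + 4*Z**2)
K(p) = 1/p (K(p) = -(-1)/p = 1/p)
s*K(R(-1)) - 13 = 0/(-3 + 4*(-1)**2) - 13 = 0/(-3 + 4*1) - 13 = 0/(-3 + 4) - 13 = 0/1 - 13 = 0*1 - 13 = 0 - 13 = -13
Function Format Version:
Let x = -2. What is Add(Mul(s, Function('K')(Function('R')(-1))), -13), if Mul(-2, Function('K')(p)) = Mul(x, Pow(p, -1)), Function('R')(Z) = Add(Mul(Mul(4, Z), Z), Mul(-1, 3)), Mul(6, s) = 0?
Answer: -13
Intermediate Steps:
s = 0 (s = Mul(Rational(1, 6), 0) = 0)
Function('R')(Z) = Add(-3, Mul(4, Pow(Z, 2))) (Function('R')(Z) = Add(Mul(4, Pow(Z, 2)), -3) = Add(-3, Mul(4, Pow(Z, 2))))
Function('K')(p) = Pow(p, -1) (Function('K')(p) = Mul(Rational(-1, 2), Mul(-2, Pow(p, -1))) = Pow(p, -1))
Add(Mul(s, Function('K')(Function('R')(-1))), -13) = Add(Mul(0, Pow(Add(-3, Mul(4, Pow(-1, 2))), -1)), -13) = Add(Mul(0, Pow(Add(-3, Mul(4, 1)), -1)), -13) = Add(Mul(0, Pow(Add(-3, 4), -1)), -13) = Add(Mul(0, Pow(1, -1)), -13) = Add(Mul(0, 1), -13) = Add(0, -13) = -13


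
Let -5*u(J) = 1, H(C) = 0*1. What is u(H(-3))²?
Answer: 1/25 ≈ 0.040000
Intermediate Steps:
H(C) = 0
u(J) = -⅕ (u(J) = -⅕*1 = -⅕)
u(H(-3))² = (-⅕)² = 1/25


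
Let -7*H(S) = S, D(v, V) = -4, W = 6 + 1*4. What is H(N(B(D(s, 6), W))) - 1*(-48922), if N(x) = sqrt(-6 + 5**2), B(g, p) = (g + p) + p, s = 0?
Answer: 48922 - sqrt(19)/7 ≈ 48921.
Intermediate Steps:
W = 10 (W = 6 + 4 = 10)
B(g, p) = g + 2*p
N(x) = sqrt(19) (N(x) = sqrt(-6 + 25) = sqrt(19))
H(S) = -S/7
H(N(B(D(s, 6), W))) - 1*(-48922) = -sqrt(19)/7 - 1*(-48922) = -sqrt(19)/7 + 48922 = 48922 - sqrt(19)/7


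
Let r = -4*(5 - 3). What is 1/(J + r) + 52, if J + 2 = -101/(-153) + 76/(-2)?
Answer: 376483/7243 ≈ 51.979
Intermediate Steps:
J = -6019/153 (J = -2 + (-101/(-153) + 76/(-2)) = -2 + (-101*(-1/153) + 76*(-½)) = -2 + (101/153 - 38) = -2 - 5713/153 = -6019/153 ≈ -39.340)
r = -8 (r = -4*2 = -8)
1/(J + r) + 52 = 1/(-6019/153 - 8) + 52 = 1/(-7243/153) + 52 = -153/7243 + 52 = 376483/7243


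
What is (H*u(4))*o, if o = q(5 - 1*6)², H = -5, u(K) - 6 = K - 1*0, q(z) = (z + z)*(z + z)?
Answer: -800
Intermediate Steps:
q(z) = 4*z² (q(z) = (2*z)*(2*z) = 4*z²)
u(K) = 6 + K (u(K) = 6 + (K - 1*0) = 6 + (K + 0) = 6 + K)
o = 16 (o = (4*(5 - 1*6)²)² = (4*(5 - 6)²)² = (4*(-1)²)² = (4*1)² = 4² = 16)
(H*u(4))*o = -5*(6 + 4)*16 = -5*10*16 = -50*16 = -800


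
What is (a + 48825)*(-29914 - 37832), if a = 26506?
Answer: -5103373926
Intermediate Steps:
(a + 48825)*(-29914 - 37832) = (26506 + 48825)*(-29914 - 37832) = 75331*(-67746) = -5103373926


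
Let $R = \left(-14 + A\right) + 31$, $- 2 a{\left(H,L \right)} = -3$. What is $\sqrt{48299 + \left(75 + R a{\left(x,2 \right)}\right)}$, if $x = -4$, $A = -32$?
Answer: $\frac{\sqrt{193406}}{2} \approx 219.89$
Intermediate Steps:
$a{\left(H,L \right)} = \frac{3}{2}$ ($a{\left(H,L \right)} = \left(- \frac{1}{2}\right) \left(-3\right) = \frac{3}{2}$)
$R = -15$ ($R = \left(-14 - 32\right) + 31 = -46 + 31 = -15$)
$\sqrt{48299 + \left(75 + R a{\left(x,2 \right)}\right)} = \sqrt{48299 + \left(75 - \frac{45}{2}\right)} = \sqrt{48299 + \frac{105}{2}} = \sqrt{\frac{96703}{2}} = \frac{\sqrt{193406}}{2}$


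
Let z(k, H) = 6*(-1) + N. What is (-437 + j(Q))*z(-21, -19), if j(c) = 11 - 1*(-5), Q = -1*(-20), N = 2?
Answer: 1684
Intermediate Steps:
z(k, H) = -4 (z(k, H) = 6*(-1) + 2 = -6 + 2 = -4)
Q = 20
j(c) = 16 (j(c) = 11 + 5 = 16)
(-437 + j(Q))*z(-21, -19) = (-437 + 16)*(-4) = -421*(-4) = 1684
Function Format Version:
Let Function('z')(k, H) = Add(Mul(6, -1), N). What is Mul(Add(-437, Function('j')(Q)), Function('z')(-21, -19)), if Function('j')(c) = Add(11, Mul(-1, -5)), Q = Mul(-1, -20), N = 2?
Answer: 1684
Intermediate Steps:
Function('z')(k, H) = -4 (Function('z')(k, H) = Add(Mul(6, -1), 2) = Add(-6, 2) = -4)
Q = 20
Function('j')(c) = 16 (Function('j')(c) = Add(11, 5) = 16)
Mul(Add(-437, Function('j')(Q)), Function('z')(-21, -19)) = Mul(Add(-437, 16), -4) = Mul(-421, -4) = 1684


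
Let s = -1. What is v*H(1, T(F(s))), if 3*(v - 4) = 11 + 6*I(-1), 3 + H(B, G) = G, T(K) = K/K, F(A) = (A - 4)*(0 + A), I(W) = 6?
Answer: -118/3 ≈ -39.333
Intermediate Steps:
F(A) = A*(-4 + A) (F(A) = (-4 + A)*A = A*(-4 + A))
T(K) = 1
H(B, G) = -3 + G
v = 59/3 (v = 4 + (11 + 6*6)/3 = 4 + (11 + 36)/3 = 4 + (1/3)*47 = 4 + 47/3 = 59/3 ≈ 19.667)
v*H(1, T(F(s))) = 59*(-3 + 1)/3 = (59/3)*(-2) = -118/3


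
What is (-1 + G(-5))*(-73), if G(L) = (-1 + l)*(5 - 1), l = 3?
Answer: -511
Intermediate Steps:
G(L) = 8 (G(L) = (-1 + 3)*(5 - 1) = 2*4 = 8)
(-1 + G(-5))*(-73) = (-1 + 8)*(-73) = 7*(-73) = -511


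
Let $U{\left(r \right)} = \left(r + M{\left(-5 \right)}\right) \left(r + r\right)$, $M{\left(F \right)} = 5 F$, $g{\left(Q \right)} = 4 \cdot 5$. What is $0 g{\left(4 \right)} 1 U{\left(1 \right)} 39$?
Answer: $0$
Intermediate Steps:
$g{\left(Q \right)} = 20$
$U{\left(r \right)} = 2 r \left(-25 + r\right)$ ($U{\left(r \right)} = \left(r + 5 \left(-5\right)\right) \left(r + r\right) = \left(r - 25\right) 2 r = \left(-25 + r\right) 2 r = 2 r \left(-25 + r\right)$)
$0 g{\left(4 \right)} 1 U{\left(1 \right)} 39 = 0 \cdot 20 \cdot 1 \cdot 2 \cdot 1 \left(-25 + 1\right) 39 = 0 \cdot 1 \cdot 2 \cdot 1 \left(-24\right) 39 = 0 \left(-48\right) 39 = 0 \cdot 39 = 0$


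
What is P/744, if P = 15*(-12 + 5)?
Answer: -35/248 ≈ -0.14113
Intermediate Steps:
P = -105 (P = 15*(-7) = -105)
P/744 = -105/744 = -105*1/744 = -35/248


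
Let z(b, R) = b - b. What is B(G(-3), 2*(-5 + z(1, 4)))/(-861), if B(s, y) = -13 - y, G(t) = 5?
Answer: 1/287 ≈ 0.0034843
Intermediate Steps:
z(b, R) = 0
B(G(-3), 2*(-5 + z(1, 4)))/(-861) = (-13 - 2*(-5 + 0))/(-861) = (-13 - 2*(-5))*(-1/861) = (-13 - 1*(-10))*(-1/861) = (-13 + 10)*(-1/861) = -3*(-1/861) = 1/287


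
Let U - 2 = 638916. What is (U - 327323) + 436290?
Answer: 747885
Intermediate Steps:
U = 638918 (U = 2 + 638916 = 638918)
(U - 327323) + 436290 = (638918 - 327323) + 436290 = 311595 + 436290 = 747885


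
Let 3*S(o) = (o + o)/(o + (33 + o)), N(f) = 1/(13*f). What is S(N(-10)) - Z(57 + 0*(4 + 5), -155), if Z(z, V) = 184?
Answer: -1183489/6432 ≈ -184.00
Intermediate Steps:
N(f) = 1/(13*f)
S(o) = 2*o/(3*(33 + 2*o)) (S(o) = ((o + o)/(o + (33 + o)))/3 = ((2*o)/(33 + 2*o))/3 = (2*o/(33 + 2*o))/3 = 2*o/(3*(33 + 2*o)))
S(N(-10)) - Z(57 + 0*(4 + 5), -155) = 2*((1/13)/(-10))/(3*(33 + 2*((1/13)/(-10)))) - 1*184 = 2*((1/13)*(-1/10))/(3*(33 + 2*((1/13)*(-1/10)))) - 184 = (2/3)*(-1/130)/(33 + 2*(-1/130)) - 184 = (2/3)*(-1/130)/(33 - 1/65) - 184 = (2/3)*(-1/130)/(2144/65) - 184 = (2/3)*(-1/130)*(65/2144) - 184 = -1/6432 - 184 = -1183489/6432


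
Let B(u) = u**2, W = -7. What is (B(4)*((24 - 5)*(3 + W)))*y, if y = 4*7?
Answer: -34048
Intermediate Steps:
y = 28
(B(4)*((24 - 5)*(3 + W)))*y = (4**2*((24 - 5)*(3 - 7)))*28 = (16*(19*(-4)))*28 = (16*(-76))*28 = -1216*28 = -34048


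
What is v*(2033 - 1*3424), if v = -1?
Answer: 1391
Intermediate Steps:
v*(2033 - 1*3424) = -(2033 - 1*3424) = -(2033 - 3424) = -1*(-1391) = 1391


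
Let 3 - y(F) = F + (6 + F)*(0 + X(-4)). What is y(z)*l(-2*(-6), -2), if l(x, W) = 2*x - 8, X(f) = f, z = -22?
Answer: -624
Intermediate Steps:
y(F) = 27 + 3*F (y(F) = 3 - (F + (6 + F)*(0 - 4)) = 3 - (F + (6 + F)*(-4)) = 3 - (F + (-24 - 4*F)) = 3 - (-24 - 3*F) = 3 + (24 + 3*F) = 27 + 3*F)
l(x, W) = -8 + 2*x
y(z)*l(-2*(-6), -2) = (27 + 3*(-22))*(-8 + 2*(-2*(-6))) = (27 - 66)*(-8 + 2*12) = -39*(-8 + 24) = -39*16 = -624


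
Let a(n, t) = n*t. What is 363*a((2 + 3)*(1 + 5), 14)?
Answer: 152460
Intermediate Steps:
363*a((2 + 3)*(1 + 5), 14) = 363*(((2 + 3)*(1 + 5))*14) = 363*((5*6)*14) = 363*(30*14) = 363*420 = 152460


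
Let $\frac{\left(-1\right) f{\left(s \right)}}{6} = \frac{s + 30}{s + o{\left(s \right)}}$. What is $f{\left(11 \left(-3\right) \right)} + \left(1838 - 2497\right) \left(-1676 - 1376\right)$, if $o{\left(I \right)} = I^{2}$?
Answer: $\frac{353983171}{176} \approx 2.0113 \cdot 10^{6}$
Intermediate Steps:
$f{\left(s \right)} = - \frac{6 \left(30 + s\right)}{s + s^{2}}$ ($f{\left(s \right)} = - 6 \frac{s + 30}{s + s^{2}} = - 6 \frac{30 + s}{s + s^{2}} = - \frac{6 \left(30 + s\right)}{s + s^{2}}$)
$f{\left(11 \left(-3\right) \right)} + \left(1838 - 2497\right) \left(-1676 - 1376\right) = \frac{6 \left(-30 - 11 \left(-3\right)\right)}{11 \left(-3\right) \left(1 + 11 \left(-3\right)\right)} + \left(1838 - 2497\right) \left(-1676 - 1376\right) = \frac{6 \left(-30 - -33\right)}{\left(-33\right) \left(1 - 33\right)} - -2011268 = 6 \left(- \frac{1}{33}\right) \frac{1}{-32} \left(-30 + 33\right) + 2011268 = 6 \left(- \frac{1}{33}\right) \left(- \frac{1}{32}\right) 3 + 2011268 = \frac{3}{176} + 2011268 = \frac{353983171}{176}$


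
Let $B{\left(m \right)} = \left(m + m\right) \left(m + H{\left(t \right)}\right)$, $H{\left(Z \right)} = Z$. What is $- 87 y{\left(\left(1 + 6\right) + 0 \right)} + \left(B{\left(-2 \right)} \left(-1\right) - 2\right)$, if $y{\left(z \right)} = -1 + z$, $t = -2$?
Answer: $-540$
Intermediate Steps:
$B{\left(m \right)} = 2 m \left(-2 + m\right)$ ($B{\left(m \right)} = \left(m + m\right) \left(m - 2\right) = 2 m \left(-2 + m\right)$)
$- 87 y{\left(\left(1 + 6\right) + 0 \right)} + \left(B{\left(-2 \right)} \left(-1\right) - 2\right) = - 87 \left(-1 + \left(\left(1 + 6\right) + 0\right)\right) + \left(2 \left(-2\right) \left(-2 - 2\right) \left(-1\right) - 2\right) = - 87 \left(-1 + \left(7 + 0\right)\right) + \left(2 \left(-2\right) \left(-4\right) \left(-1\right) - 2\right) = - 87 \left(-1 + 7\right) + \left(16 \left(-1\right) - 2\right) = \left(-87\right) 6 - 18 = -522 - 18 = -540$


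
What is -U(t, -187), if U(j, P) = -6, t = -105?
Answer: 6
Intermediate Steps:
-U(t, -187) = -1*(-6) = 6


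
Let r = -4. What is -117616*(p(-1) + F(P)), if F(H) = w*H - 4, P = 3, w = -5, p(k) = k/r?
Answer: 2205300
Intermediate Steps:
p(k) = -k/4 (p(k) = k/(-4) = k*(-¼) = -k/4)
F(H) = -4 - 5*H (F(H) = -5*H - 4 = -4 - 5*H)
-117616*(p(-1) + F(P)) = -117616*(-¼*(-1) + (-4 - 5*3)) = -117616*(¼ + (-4 - 15)) = -117616*(¼ - 19) = -117616*(-75/4) = 2205300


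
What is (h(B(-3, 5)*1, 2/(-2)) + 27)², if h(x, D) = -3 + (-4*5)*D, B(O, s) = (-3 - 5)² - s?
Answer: 1936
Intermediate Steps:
B(O, s) = 64 - s (B(O, s) = (-8)² - s = 64 - s)
h(x, D) = -3 - 20*D
(h(B(-3, 5)*1, 2/(-2)) + 27)² = ((-3 - 40/(-2)) + 27)² = ((-3 - 40*(-1)/2) + 27)² = ((-3 - 20*(-1)) + 27)² = ((-3 + 20) + 27)² = (17 + 27)² = 44² = 1936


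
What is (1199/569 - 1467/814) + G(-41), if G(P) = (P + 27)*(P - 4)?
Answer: 291935843/463166 ≈ 630.30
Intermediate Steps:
G(P) = (-4 + P)*(27 + P) (G(P) = (27 + P)*(-4 + P) = (-4 + P)*(27 + P))
(1199/569 - 1467/814) + G(-41) = (1199/569 - 1467/814) + (-108 + (-41)**2 + 23*(-41)) = (1199*(1/569) - 1467*1/814) + (-108 + 1681 - 943) = (1199/569 - 1467/814) + 630 = 141263/463166 + 630 = 291935843/463166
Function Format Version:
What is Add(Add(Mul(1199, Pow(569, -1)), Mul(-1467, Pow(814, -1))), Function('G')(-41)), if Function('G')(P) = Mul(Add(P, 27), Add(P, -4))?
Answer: Rational(291935843, 463166) ≈ 630.30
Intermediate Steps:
Function('G')(P) = Mul(Add(-4, P), Add(27, P)) (Function('G')(P) = Mul(Add(27, P), Add(-4, P)) = Mul(Add(-4, P), Add(27, P)))
Add(Add(Mul(1199, Pow(569, -1)), Mul(-1467, Pow(814, -1))), Function('G')(-41)) = Add(Add(Mul(1199, Pow(569, -1)), Mul(-1467, Pow(814, -1))), Add(-108, Pow(-41, 2), Mul(23, -41))) = Add(Add(Mul(1199, Rational(1, 569)), Mul(-1467, Rational(1, 814))), Add(-108, 1681, -943)) = Add(Add(Rational(1199, 569), Rational(-1467, 814)), 630) = Add(Rational(141263, 463166), 630) = Rational(291935843, 463166)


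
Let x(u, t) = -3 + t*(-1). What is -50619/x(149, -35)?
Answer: -50619/32 ≈ -1581.8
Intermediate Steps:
x(u, t) = -3 - t
-50619/x(149, -35) = -50619/(-3 - 1*(-35)) = -50619/(-3 + 35) = -50619/32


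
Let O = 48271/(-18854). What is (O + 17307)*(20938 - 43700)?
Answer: -3713141239567/9427 ≈ -3.9388e+8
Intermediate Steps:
O = -48271/18854 (O = 48271*(-1/18854) = -48271/18854 ≈ -2.5603)
(O + 17307)*(20938 - 43700) = (-48271/18854 + 17307)*(20938 - 43700) = (326257907/18854)*(-22762) = -3713141239567/9427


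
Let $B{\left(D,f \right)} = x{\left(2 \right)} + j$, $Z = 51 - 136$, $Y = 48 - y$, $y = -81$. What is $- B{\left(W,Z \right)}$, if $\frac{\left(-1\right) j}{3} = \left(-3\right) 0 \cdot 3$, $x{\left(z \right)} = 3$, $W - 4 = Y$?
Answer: $-3$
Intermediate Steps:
$Y = 129$ ($Y = 48 - -81 = 48 + 81 = 129$)
$W = 133$ ($W = 4 + 129 = 133$)
$Z = -85$
$j = 0$ ($j = - 3 \left(-3\right) 0 \cdot 3 = - 3 \cdot 0 \cdot 3 = \left(-3\right) 0 = 0$)
$B{\left(D,f \right)} = 3$ ($B{\left(D,f \right)} = 3 + 0 = 3$)
$- B{\left(W,Z \right)} = \left(-1\right) 3 = -3$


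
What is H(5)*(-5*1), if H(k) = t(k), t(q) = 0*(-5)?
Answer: 0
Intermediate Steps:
t(q) = 0
H(k) = 0
H(5)*(-5*1) = 0*(-5*1) = 0*(-5) = 0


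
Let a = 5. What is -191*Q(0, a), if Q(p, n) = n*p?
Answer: 0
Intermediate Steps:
-191*Q(0, a) = -955*0 = -191*0 = 0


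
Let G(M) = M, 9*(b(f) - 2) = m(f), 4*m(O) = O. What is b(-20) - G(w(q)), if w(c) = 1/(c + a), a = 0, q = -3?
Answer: 16/9 ≈ 1.7778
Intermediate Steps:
m(O) = O/4
b(f) = 2 + f/36 (b(f) = 2 + (f/4)/9 = 2 + f/36)
w(c) = 1/c (w(c) = 1/(c + 0) = 1/c)
b(-20) - G(w(q)) = (2 + (1/36)*(-20)) - 1/(-3) = (2 - 5/9) - 1*(-⅓) = 13/9 + ⅓ = 16/9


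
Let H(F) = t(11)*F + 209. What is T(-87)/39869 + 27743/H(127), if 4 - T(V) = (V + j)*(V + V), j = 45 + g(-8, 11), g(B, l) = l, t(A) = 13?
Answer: 1096060267/74156340 ≈ 14.780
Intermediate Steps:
j = 56 (j = 45 + 11 = 56)
T(V) = 4 - 2*V*(56 + V) (T(V) = 4 - (V + 56)*(V + V) = 4 - (56 + V)*2*V = 4 - 2*V*(56 + V))
H(F) = 209 + 13*F (H(F) = 13*F + 209 = 209 + 13*F)
T(-87)/39869 + 27743/H(127) = (4 - 112*(-87) - 2*(-87)²)/39869 + 27743/(209 + 13*127) = (4 + 9744 - 2*7569)*(1/39869) + 27743/(209 + 1651) = (4 + 9744 - 15138)*(1/39869) + 27743/1860 = -5390*1/39869 + 27743*(1/1860) = -5390/39869 + 27743/1860 = 1096060267/74156340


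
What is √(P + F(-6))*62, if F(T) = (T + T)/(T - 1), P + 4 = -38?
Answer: 62*I*√1974/7 ≈ 393.52*I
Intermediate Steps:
P = -42 (P = -4 - 38 = -42)
F(T) = 2*T/(-1 + T) (F(T) = (2*T)/(-1 + T) = 2*T/(-1 + T))
√(P + F(-6))*62 = √(-42 + 2*(-6)/(-1 - 6))*62 = √(-42 + 2*(-6)/(-7))*62 = √(-42 + 2*(-6)*(-⅐))*62 = √(-42 + 12/7)*62 = √(-282/7)*62 = (I*√1974/7)*62 = 62*I*√1974/7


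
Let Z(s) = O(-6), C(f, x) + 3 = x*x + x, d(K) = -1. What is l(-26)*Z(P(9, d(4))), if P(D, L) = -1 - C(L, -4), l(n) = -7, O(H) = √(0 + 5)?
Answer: -7*√5 ≈ -15.652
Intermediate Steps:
O(H) = √5
C(f, x) = -3 + x + x² (C(f, x) = -3 + (x*x + x) = -3 + (x² + x) = -3 + (x + x²) = -3 + x + x²)
P(D, L) = -10 (P(D, L) = -1 - (-3 - 4 + (-4)²) = -1 - (-3 - 4 + 16) = -1 - 1*9 = -1 - 9 = -10)
Z(s) = √5
l(-26)*Z(P(9, d(4))) = -7*√5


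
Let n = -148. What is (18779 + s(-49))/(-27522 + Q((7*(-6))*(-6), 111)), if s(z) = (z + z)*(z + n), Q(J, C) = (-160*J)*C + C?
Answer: -12695/1500977 ≈ -0.0084578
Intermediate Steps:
Q(J, C) = C - 160*C*J (Q(J, C) = -160*C*J + C = C - 160*C*J)
s(z) = 2*z*(-148 + z) (s(z) = (z + z)*(z - 148) = (2*z)*(-148 + z) = 2*z*(-148 + z))
(18779 + s(-49))/(-27522 + Q((7*(-6))*(-6), 111)) = (18779 + 2*(-49)*(-148 - 49))/(-27522 + 111*(1 - 160*7*(-6)*(-6))) = (18779 + 2*(-49)*(-197))/(-27522 + 111*(1 - (-6720)*(-6))) = (18779 + 19306)/(-27522 + 111*(1 - 160*252)) = 38085/(-27522 + 111*(1 - 40320)) = 38085/(-27522 + 111*(-40319)) = 38085/(-27522 - 4475409) = 38085/(-4502931) = 38085*(-1/4502931) = -12695/1500977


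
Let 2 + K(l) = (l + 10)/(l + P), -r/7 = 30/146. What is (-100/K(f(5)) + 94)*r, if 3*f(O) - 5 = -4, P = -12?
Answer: -18690/101 ≈ -185.05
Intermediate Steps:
f(O) = ⅓ (f(O) = 5/3 + (⅓)*(-4) = 5/3 - 4/3 = ⅓)
r = -105/73 (r = -210/146 = -7*15/73 = -105/73 ≈ -1.4384)
K(l) = -2 + (10 + l)/(-12 + l) (K(l) = -2 + (l + 10)/(l - 12) = -2 + (10 + l)/(-12 + l))
(-100/K(f(5)) + 94)*r = (-100*(-12 + ⅓)/(34 - 1*⅓) + 94)*(-105/73) = (-100*(-35/(3*(34 - ⅓))) + 94)*(-105/73) = (-100/((-3/35*101/3)) + 94)*(-105/73) = (-100/(-101/35) + 94)*(-105/73) = (-100*(-35/101) + 94)*(-105/73) = (3500/101 + 94)*(-105/73) = (12994/101)*(-105/73) = -18690/101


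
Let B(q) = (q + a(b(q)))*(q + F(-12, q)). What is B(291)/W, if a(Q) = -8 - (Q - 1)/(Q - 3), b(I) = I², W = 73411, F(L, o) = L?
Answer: 1110382521/1036049443 ≈ 1.0717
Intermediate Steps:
a(Q) = -8 - (-1 + Q)/(-3 + Q)
B(q) = (-12 + q)*(q + (25 - 9*q²)/(-3 + q²)) (B(q) = (q + (25 - 9*q²)/(-3 + q²))*(q - 12) = (q + (25 - 9*q²)/(-3 + q²))*(-12 + q) = (-12 + q)*(q + (25 - 9*q²)/(-3 + q²)))
B(291)/W = ((-300 + 291⁴ - 21*291³ + 61*291 + 105*291²)/(-3 + 291²))/73411 = ((-300 + 7170871761 - 21*24642171 + 17751 + 105*84681)/(-3 + 84681))*(1/73411) = ((-300 + 7170871761 - 517485591 + 17751 + 8891505)/84678)*(1/73411) = ((1/84678)*6662295126)*(1/73411) = (1110382521/14113)*(1/73411) = 1110382521/1036049443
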